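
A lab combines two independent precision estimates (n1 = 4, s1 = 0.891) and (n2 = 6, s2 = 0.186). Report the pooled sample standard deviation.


s_p = sqrt(((n1-1)*s1^2 + (n2-1)*s2^2) / (n1+n2-2))
numerator = (4-1)*0.891^2 + (6-1)*0.186^2 = 2.381643 + 0.17298 = 2.554623
denominator = 4 + 6 - 2 = 8
s_p^2 = 2.554623 / 8 = 0.31932787
s_p = sqrt(0.31932787) = 0.5651

0.5651


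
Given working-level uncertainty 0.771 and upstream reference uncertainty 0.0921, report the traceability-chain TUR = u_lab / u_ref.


TUR = u_lab / u_ref
= 0.771 / 0.0921
= 8.3713

8.3713


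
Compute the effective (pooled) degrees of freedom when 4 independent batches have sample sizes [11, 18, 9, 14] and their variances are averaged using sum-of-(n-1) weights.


nu = sum_i (n_i - 1)
nu = ((11 - 1) + (18 - 1) + (9 - 1) + (14 - 1))
nu = 10 + 17 + 8 + 13
nu = 48

48


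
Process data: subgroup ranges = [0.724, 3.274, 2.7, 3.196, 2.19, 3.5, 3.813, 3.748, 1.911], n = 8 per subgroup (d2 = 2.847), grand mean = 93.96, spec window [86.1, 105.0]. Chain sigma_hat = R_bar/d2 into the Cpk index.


R_bar = (0.724 + 3.274 + 2.7 + 3.196 + 2.19 + 3.5 + 3.813 + 3.748 + 1.911) / 9 = 2.784
sigma = R_bar / d2 = 2.784 / 2.847 = 0.97787144
Cp = (USL - LSL)/(6*sigma) = (105.0 - 86.1)/(6*0.97787144) = 3.2213
Cpu = (105.0 - 93.96)/(3*0.97787144) = 3.7633
Cpl = (93.96 - 86.1)/(3*0.97787144) = 2.6793
Cpk = min(Cpu, Cpl) = 2.6793

2.6793


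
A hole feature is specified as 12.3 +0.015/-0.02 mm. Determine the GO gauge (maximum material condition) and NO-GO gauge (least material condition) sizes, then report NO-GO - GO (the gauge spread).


GO = nominal - lower_tol (smallest hole = maximum material condition)
GO = 12.3 - 0.02 = 12.28
NO-GO = nominal + upper_tol (largest hole = least material condition)
NO-GO = 12.3 + 0.015 = 12.315
spread = NO-GO - GO = 12.315 - 12.28 = 0.0350

0.0350


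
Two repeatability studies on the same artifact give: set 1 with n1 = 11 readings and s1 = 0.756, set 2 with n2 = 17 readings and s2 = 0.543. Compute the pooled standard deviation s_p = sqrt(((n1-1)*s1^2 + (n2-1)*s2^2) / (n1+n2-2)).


s_p = sqrt(((n1-1)*s1^2 + (n2-1)*s2^2) / (n1+n2-2))
numerator = (11-1)*0.756^2 + (17-1)*0.543^2 = 5.71536 + 4.717584 = 10.432944
denominator = 11 + 17 - 2 = 26
s_p^2 = 10.432944 / 26 = 0.40126708
s_p = sqrt(0.40126708) = 0.6335

0.6335


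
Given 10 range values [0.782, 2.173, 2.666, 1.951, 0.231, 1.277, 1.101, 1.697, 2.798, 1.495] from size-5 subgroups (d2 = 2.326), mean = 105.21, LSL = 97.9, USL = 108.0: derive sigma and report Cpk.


R_bar = (0.782 + 2.173 + 2.666 + 1.951 + 0.231 + 1.277 + 1.101 + 1.697 + 2.798 + 1.495) / 10 = 1.6171
sigma = R_bar / d2 = 1.6171 / 2.326 = 0.69522786
Cp = (USL - LSL)/(6*sigma) = (108.0 - 97.9)/(6*0.69522786) = 2.4213
Cpu = (108.0 - 105.21)/(3*0.69522786) = 1.3377
Cpl = (105.21 - 97.9)/(3*0.69522786) = 3.5048
Cpk = min(Cpu, Cpl) = 1.3377

1.3377


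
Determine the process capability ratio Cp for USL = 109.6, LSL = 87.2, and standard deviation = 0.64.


Cp = (USL - LSL) / (6 * sigma)
= (109.6 - 87.2) / (6 * 0.64)
= 22.4000 / 3.8400
= 5.8333

5.8333


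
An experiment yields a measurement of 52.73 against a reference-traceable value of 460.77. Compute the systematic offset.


Systematic error = measured - true
= 52.73 - 460.77
= -408.0400

-408.0400


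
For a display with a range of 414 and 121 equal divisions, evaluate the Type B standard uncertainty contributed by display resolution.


resolution = range / divisions
resolution = 414 / 121 = 3.4214876
u_res = resolution / (2*sqrt(3))
u_res = 3.4214876 / 3.4641016
u_res = 0.9877

0.9877


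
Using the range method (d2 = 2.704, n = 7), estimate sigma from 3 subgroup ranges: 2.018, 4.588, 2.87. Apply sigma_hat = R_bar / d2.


R_bar = (2.018 + 4.588 + 2.87) / 3
R_bar = 9.476 / 3 = 3.1586667
sigma_hat = R_bar / d2 = 3.1586667 / 2.704 = 1.1681

1.1681


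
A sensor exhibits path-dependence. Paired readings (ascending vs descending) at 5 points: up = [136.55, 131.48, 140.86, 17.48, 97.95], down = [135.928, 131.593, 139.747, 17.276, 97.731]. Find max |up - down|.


|136.55 - 135.928| = 0.6220
|131.48 - 131.593| = 0.1130
|140.86 - 139.747| = 1.1130
|17.48 - 17.276| = 0.2040
|97.95 - 97.731| = 0.2190
hysteresis = max(diffs) = 1.1130

1.1130


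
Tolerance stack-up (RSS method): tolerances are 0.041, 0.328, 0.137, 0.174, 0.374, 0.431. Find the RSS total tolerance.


RSS = sqrt(0.041^2 + 0.328^2 + 0.137^2 + 0.174^2 + 0.374^2 + 0.431^2)
= sqrt(0.483947)
= 0.6957

0.6957


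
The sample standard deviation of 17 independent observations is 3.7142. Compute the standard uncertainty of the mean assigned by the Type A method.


u_A = s / sqrt(n)
u_A = 3.7142 / sqrt(17)
u_A = 3.7142 / 4.1231056
u_A = 0.9008

0.9008


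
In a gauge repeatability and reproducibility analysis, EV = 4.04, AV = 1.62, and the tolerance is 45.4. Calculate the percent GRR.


GRR = sqrt(EV^2 + AV^2) = sqrt(4.04^2 + 1.62^2) = 4.3527003
%GRR = GRR / tol * 100 = 4.3527003 / 45.4 * 100
%GRR = 9.5874

9.5874


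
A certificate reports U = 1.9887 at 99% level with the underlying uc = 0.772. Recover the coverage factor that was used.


k = U / uc
k = 1.9887 / 0.772
k = 2.576

2.576


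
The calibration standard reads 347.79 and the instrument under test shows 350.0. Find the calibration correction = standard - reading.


Correction = standard - reading
= 347.79 - 350.0
= -2.2100

-2.2100


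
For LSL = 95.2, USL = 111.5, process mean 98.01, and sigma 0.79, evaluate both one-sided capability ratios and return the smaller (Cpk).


Cpu = (USL - mean) / (3*sigma) = (111.5 - 98.01) / (3*0.79) = 5.6920
Cpl = (mean - LSL) / (3*sigma) = (98.01 - 95.2) / (3*0.79) = 1.1857
Cpk = min(Cpu, Cpl) = 1.1857

1.1857


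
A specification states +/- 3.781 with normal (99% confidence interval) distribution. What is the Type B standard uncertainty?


u_B = half_width / 2.576
u_B = 3.781 / 2.576
u_B = 1.4678

1.4678


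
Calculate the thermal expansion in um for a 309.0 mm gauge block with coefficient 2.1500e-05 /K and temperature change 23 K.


dL = L * alpha * dT
= 309.0 * 2.1500e-05 * 23
= 0.1528005 mm
dL_um = 0.1528005 * 1000 = 152.8005 um

152.8005


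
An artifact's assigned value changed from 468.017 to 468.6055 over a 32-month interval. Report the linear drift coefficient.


rate = (v2 - v1) / months
= (468.6055 - 468.017) / 32
= 0.5885 / 32
= 0.0184

0.0184


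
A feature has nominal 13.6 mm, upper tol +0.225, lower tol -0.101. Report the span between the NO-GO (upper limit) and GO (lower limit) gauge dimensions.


GO = nominal - lower_tol (smallest hole = maximum material condition)
GO = 13.6 - 0.101 = 13.499
NO-GO = nominal + upper_tol (largest hole = least material condition)
NO-GO = 13.6 + 0.225 = 13.825
spread = NO-GO - GO = 13.825 - 13.499 = 0.3260

0.3260


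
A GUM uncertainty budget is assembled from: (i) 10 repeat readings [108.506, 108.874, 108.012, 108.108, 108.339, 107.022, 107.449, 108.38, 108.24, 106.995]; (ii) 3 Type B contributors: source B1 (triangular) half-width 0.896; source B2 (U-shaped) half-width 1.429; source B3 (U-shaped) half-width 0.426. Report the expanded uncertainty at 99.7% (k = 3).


mean = (108.506 + 108.874 + 108.012 + 108.108 + 108.339 + 107.022 + 107.449 + 108.38 + 108.24 + 106.995) / 10 = 107.9925
s = sqrt(sum((x - mean)^2)/(n-1)) = 0.63405122
u_A = s / sqrt(n) = 0.63405122 / sqrt(10) = 0.2005046
u_B1 = 0.896 / sqrt(6) = 0.36579047
u_B2 = 1.429 / sqrt(2) = 1.0104556
u_B3 = 0.426 / sqrt(2) = 0.30122749
uc = sqrt(0.2005046^2 + 0.36579047^2 + 1.0104556^2 + 0.30122749^2) = 1.133915
U = k * uc = 3 * 1.133915
U = 3.4017

3.4017


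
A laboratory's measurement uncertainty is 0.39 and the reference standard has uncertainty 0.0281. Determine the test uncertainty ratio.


TUR = u_lab / u_ref
= 0.39 / 0.0281
= 13.8790

13.8790


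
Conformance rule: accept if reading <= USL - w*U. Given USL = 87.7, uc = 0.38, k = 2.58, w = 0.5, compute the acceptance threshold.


U = k * uc = 2.58 * 0.38 = 0.9804
guard band g = w * U = 0.5 * 0.9804 = 0.4902
AL = USL - g = 87.7 - 0.4902
AL = 87.2098

87.2098


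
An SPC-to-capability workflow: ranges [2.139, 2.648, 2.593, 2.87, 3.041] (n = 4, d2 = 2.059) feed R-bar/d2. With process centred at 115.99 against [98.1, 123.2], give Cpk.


R_bar = (2.139 + 2.648 + 2.593 + 2.87 + 3.041) / 5 = 2.6582
sigma = R_bar / d2 = 2.6582 / 2.059 = 1.2910151
Cp = (USL - LSL)/(6*sigma) = (123.2 - 98.1)/(6*1.2910151) = 3.2403
Cpu = (123.2 - 115.99)/(3*1.2910151) = 1.8616
Cpl = (115.99 - 98.1)/(3*1.2910151) = 4.6191
Cpk = min(Cpu, Cpl) = 1.8616

1.8616


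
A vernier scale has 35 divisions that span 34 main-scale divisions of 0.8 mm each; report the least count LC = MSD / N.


LC = MSD / n_div
= 0.8 / 35
= 0.0229

0.0229


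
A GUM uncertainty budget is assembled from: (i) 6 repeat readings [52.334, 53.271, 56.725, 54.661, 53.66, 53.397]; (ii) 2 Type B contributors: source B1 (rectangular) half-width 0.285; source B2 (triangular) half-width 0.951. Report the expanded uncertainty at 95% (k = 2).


mean = (52.334 + 53.271 + 56.725 + 54.661 + 53.66 + 53.397) / 6 = 54.008
s = sqrt(sum((x - mean)^2)/(n-1)) = 1.5263268
u_A = s / sqrt(n) = 1.5263268 / sqrt(6) = 0.62312031
u_B1 = 0.285 / sqrt(3) = 0.16454483
u_B2 = 0.951 / sqrt(6) = 0.38824412
uc = sqrt(0.62312031^2 + 0.16454483^2 + 0.38824412^2) = 0.75238781
U = k * uc = 2 * 0.75238781
U = 1.5048

1.5048


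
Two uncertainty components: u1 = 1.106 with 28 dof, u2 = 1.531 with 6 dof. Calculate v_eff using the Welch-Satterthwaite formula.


uc = sqrt(u1^2 + u2^2) = sqrt(1.106^2 + 1.531^2) = 1.8887025
v_eff = uc^4 / (u1^4/v1 + u2^4/v2)
= 1.8887025^4 / (1.106^4/28 + 1.531^4/6)
= 12.724895 / 0.96913171
v_eff = 13.1302

13.1302


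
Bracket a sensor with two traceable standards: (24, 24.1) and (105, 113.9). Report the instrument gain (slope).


slope = (y2 - y1) / (x2 - x1)
= (113.9 - 24.1) / (105 - 24)
= 89.8000 / 81
= 1.1086

1.1086


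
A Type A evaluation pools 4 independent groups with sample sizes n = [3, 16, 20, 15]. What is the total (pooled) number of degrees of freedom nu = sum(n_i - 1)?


nu = sum_i (n_i - 1)
nu = ((3 - 1) + (16 - 1) + (20 - 1) + (15 - 1))
nu = 2 + 15 + 19 + 14
nu = 50

50


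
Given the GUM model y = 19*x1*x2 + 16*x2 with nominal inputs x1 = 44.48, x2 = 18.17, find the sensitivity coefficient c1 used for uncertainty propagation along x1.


y = 19*x1*x2 + 16*x2
dy/dx1 = 19*x2
Evaluate at x2 = 18.17: c1 = 19 * 18.17
c1 = 345.2300

345.2300


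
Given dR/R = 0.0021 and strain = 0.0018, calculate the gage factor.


GF = (dR/R) / epsilon
= 0.0021 / 0.0018
= 1.1667

1.1667


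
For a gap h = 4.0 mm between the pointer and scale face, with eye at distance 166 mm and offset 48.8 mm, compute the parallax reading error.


error = h * offset / d
= 4.0 * 48.8 / 166
= 1.1759

1.1759


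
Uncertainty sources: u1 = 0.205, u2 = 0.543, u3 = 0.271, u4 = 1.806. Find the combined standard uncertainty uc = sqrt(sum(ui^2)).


uc = sqrt(0.205^2 + 0.543^2 + 0.271^2 + 1.806^2)
uc = sqrt(3.671951)
uc = 1.9162

1.9162


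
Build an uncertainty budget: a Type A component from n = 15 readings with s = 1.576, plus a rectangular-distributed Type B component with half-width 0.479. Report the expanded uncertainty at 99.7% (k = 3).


u_A = s / sqrt(n) = 1.576 / sqrt(15) = 0.40692145
u_B = half_width / sqrt(3) = 0.479 / sqrt(3) = 0.27655078
uc = sqrt(u_A^2 + u_B^2) = sqrt(0.40692145^2 + 0.27655078^2) = 0.49200142
U = k * uc = 3 * 0.49200142
U = 1.4760

1.4760


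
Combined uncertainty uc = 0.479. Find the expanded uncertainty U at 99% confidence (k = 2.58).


U = k * uc
U = 2.58 * 0.479
U = 1.2358

1.2358


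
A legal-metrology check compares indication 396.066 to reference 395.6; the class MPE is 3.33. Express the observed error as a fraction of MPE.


e = indication - reference = 396.066 - 395.6 = 0.4660
|e| = 0.4660
ratio = |e| / MPE = 0.4660 / 3.33
ratio = 0.1399

0.1399


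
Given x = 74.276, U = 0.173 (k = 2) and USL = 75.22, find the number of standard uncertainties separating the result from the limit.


u = U / k = 0.173 / 2 = 0.0865
margin = |USL - x| = |75.22 - 74.276| = 0.944
z = margin / u = 0.944 / 0.0865
z = 10.9133

10.9133


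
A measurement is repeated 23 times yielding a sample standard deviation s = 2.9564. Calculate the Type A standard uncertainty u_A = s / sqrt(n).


u_A = s / sqrt(n)
u_A = 2.9564 / sqrt(23)
u_A = 2.9564 / 4.7958315
u_A = 0.6165

0.6165


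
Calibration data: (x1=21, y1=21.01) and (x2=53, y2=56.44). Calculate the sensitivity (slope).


slope = (y2 - y1) / (x2 - x1)
= (56.44 - 21.01) / (53 - 21)
= 35.4300 / 32
= 1.1072

1.1072


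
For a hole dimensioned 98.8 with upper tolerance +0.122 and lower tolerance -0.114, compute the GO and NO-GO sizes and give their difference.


GO = nominal - lower_tol (smallest hole = maximum material condition)
GO = 98.8 - 0.114 = 98.686
NO-GO = nominal + upper_tol (largest hole = least material condition)
NO-GO = 98.8 + 0.122 = 98.922
spread = NO-GO - GO = 98.922 - 98.686 = 0.2360

0.2360


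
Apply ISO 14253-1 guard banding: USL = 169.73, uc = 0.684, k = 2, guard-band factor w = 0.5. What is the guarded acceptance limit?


U = k * uc = 2 * 0.684 = 1.368
guard band g = w * U = 0.5 * 1.368 = 0.684
AL = USL - g = 169.73 - 0.684
AL = 169.0460

169.0460


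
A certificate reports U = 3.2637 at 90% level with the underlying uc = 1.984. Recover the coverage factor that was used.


k = U / uc
k = 3.2637 / 1.984
k = 1.645

1.645


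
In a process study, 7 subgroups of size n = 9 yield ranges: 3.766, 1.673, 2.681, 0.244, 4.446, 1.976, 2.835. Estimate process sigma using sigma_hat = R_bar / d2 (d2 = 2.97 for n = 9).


R_bar = (3.766 + 1.673 + 2.681 + 0.244 + 4.446 + 1.976 + 2.835) / 7
R_bar = 17.621 / 7 = 2.5172857
sigma_hat = R_bar / d2 = 2.5172857 / 2.97 = 0.8476

0.8476


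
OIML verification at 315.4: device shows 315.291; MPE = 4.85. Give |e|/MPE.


e = indication - reference = 315.291 - 315.4 = -0.1090
|e| = 0.1090
ratio = |e| / MPE = 0.1090 / 4.85
ratio = 0.0225

0.0225


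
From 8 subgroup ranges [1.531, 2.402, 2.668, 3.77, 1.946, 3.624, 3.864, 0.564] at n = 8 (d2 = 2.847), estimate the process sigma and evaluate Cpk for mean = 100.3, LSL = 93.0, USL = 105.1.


R_bar = (1.531 + 2.402 + 2.668 + 3.77 + 1.946 + 3.624 + 3.864 + 0.564) / 8 = 2.546125
sigma = R_bar / d2 = 2.546125 / 2.847 = 0.89431858
Cp = (USL - LSL)/(6*sigma) = (105.1 - 93.0)/(6*0.89431858) = 2.2550
Cpu = (105.1 - 100.3)/(3*0.89431858) = 1.7891
Cpl = (100.3 - 93.0)/(3*0.89431858) = 2.7209
Cpk = min(Cpu, Cpl) = 1.7891

1.7891


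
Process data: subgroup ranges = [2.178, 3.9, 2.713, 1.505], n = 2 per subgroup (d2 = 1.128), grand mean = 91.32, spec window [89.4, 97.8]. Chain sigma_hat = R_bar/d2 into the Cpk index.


R_bar = (2.178 + 3.9 + 2.713 + 1.505) / 4 = 2.574
sigma = R_bar / d2 = 2.574 / 1.128 = 2.2819149
Cp = (USL - LSL)/(6*sigma) = (97.8 - 89.4)/(6*2.2819149) = 0.6135
Cpu = (97.8 - 91.32)/(3*2.2819149) = 0.9466
Cpl = (91.32 - 89.4)/(3*2.2819149) = 0.2805
Cpk = min(Cpu, Cpl) = 0.2805

0.2805


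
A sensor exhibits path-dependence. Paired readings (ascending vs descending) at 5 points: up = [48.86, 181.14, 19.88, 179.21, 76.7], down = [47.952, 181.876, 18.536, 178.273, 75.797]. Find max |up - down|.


|48.86 - 47.952| = 0.9080
|181.14 - 181.876| = 0.7360
|19.88 - 18.536| = 1.3440
|179.21 - 178.273| = 0.9370
|76.7 - 75.797| = 0.9030
hysteresis = max(diffs) = 1.3440

1.3440


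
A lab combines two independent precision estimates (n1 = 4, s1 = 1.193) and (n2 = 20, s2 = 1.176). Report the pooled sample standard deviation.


s_p = sqrt(((n1-1)*s1^2 + (n2-1)*s2^2) / (n1+n2-2))
numerator = (4-1)*1.193^2 + (20-1)*1.176^2 = 4.269747 + 26.276544 = 30.546291
denominator = 4 + 20 - 2 = 22
s_p^2 = 30.546291 / 22 = 1.3884678
s_p = sqrt(1.3884678) = 1.1783

1.1783


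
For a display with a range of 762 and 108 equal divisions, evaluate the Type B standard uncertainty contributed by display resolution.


resolution = range / divisions
resolution = 762 / 108 = 7.0555556
u_res = resolution / (2*sqrt(3))
u_res = 7.0555556 / 3.4641016
u_res = 2.0368

2.0368


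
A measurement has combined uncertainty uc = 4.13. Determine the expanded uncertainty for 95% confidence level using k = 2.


U = k * uc
U = 2 * 4.13
U = 8.2600

8.2600


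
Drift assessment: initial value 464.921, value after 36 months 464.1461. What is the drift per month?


rate = (v2 - v1) / months
= (464.1461 - 464.921) / 36
= -0.7749 / 36
= -0.0215

-0.0215


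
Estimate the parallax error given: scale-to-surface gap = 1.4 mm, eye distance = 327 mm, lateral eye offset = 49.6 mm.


error = h * offset / d
= 1.4 * 49.6 / 327
= 0.2124

0.2124


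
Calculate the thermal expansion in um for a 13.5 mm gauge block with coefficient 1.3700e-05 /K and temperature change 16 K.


dL = L * alpha * dT
= 13.5 * 1.3700e-05 * 16
= 0.0029592 mm
dL_um = 0.0029592 * 1000 = 2.9592 um

2.9592


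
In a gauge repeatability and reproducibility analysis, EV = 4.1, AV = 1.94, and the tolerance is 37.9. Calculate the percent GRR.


GRR = sqrt(EV^2 + AV^2) = sqrt(4.1^2 + 1.94^2) = 4.535813
%GRR = GRR / tol * 100 = 4.535813 / 37.9 * 100
%GRR = 11.9678

11.9678


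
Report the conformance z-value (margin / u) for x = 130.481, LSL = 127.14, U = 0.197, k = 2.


u = U / k = 0.197 / 2 = 0.0985
margin = |LSL - x| = |127.14 - 130.481| = 3.341
z = margin / u = 3.341 / 0.0985
z = 33.9188

33.9188


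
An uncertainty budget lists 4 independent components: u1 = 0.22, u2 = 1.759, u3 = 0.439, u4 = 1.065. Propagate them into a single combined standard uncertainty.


uc = sqrt(0.22^2 + 1.759^2 + 0.439^2 + 1.065^2)
uc = sqrt(4.469427)
uc = 2.1141

2.1141


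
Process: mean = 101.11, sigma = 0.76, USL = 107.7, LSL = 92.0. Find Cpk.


Cpu = (USL - mean) / (3*sigma) = (107.7 - 101.11) / (3*0.76) = 2.8904
Cpl = (mean - LSL) / (3*sigma) = (101.11 - 92.0) / (3*0.76) = 3.9956
Cpk = min(Cpu, Cpl) = 2.8904

2.8904


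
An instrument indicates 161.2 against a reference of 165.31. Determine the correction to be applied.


Correction = standard - reading
= 165.31 - 161.2
= 4.1100

4.1100


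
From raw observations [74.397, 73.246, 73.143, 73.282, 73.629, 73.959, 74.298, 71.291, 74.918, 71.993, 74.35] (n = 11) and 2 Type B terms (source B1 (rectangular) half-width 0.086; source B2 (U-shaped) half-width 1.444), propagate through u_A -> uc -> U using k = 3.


mean = (74.397 + 73.246 + 73.143 + 73.282 + 73.629 + 73.959 + 74.298 + 71.291 + 74.918 + 71.993 + 74.35) / 11 = 73.50054545
s = sqrt(sum((x - mean)^2)/(n-1)) = 1.0859178
u_A = s / sqrt(n) = 1.0859178 / sqrt(11) = 0.32741654
u_B1 = 0.086 / sqrt(3) = 0.049652123
u_B2 = 1.444 / sqrt(2) = 1.0210622
uc = sqrt(0.32741654^2 + 0.049652123^2 + 1.0210622^2) = 1.0734221
U = k * uc = 3 * 1.0734221
U = 3.2203

3.2203


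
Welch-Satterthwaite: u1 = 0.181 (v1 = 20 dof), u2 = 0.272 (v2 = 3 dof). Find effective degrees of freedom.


uc = sqrt(u1^2 + u2^2) = sqrt(0.181^2 + 0.272^2) = 0.32671853
v_eff = uc^4 / (u1^4/v1 + u2^4/v2)
= 0.32671853^4 / (0.181^4/20 + 0.272^4/3)
= 0.011394495 / 0.0018782082
v_eff = 6.0667

6.0667


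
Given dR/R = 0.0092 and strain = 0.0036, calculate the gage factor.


GF = (dR/R) / epsilon
= 0.0092 / 0.0036
= 2.5556

2.5556


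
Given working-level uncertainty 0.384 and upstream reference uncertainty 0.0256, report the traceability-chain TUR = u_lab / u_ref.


TUR = u_lab / u_ref
= 0.384 / 0.0256
= 15.0000

15.0000


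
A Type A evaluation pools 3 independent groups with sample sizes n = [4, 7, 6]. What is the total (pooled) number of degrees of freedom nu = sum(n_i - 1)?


nu = sum_i (n_i - 1)
nu = ((4 - 1) + (7 - 1) + (6 - 1))
nu = 3 + 6 + 5
nu = 14

14


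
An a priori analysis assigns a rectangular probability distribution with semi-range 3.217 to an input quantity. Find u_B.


u_B = half_width / sqrt(3)
u_B = 3.217 / 1.7320508
u_B = 1.8573

1.8573


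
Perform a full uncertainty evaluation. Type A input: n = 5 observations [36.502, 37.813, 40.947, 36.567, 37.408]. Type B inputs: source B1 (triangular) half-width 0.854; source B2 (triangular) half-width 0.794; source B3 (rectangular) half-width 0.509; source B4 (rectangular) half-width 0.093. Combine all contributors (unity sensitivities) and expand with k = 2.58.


mean = (36.502 + 37.813 + 40.947 + 36.567 + 37.408) / 5 = 37.8474
s = sqrt(sum((x - mean)^2)/(n-1)) = 1.8201168
u_A = s / sqrt(n) = 1.8201168 / sqrt(5) = 0.81398098
u_B1 = 0.854 / sqrt(6) = 0.34864404
u_B2 = 0.794 / sqrt(6) = 0.32414914
u_B3 = 0.509 / sqrt(3) = 0.29387129
u_B4 = 0.093 / sqrt(3) = 0.053693575
uc = sqrt(0.81398098^2 + 0.34864404^2 + 0.32414914^2 + 0.29387129^2 + 0.053693575^2) = 0.98915808
U = k * uc = 2.58 * 0.98915808
U = 2.5520

2.5520


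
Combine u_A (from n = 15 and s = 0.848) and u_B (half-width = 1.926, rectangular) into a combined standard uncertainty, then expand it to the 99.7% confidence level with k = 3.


u_A = s / sqrt(n) = 0.848 / sqrt(15) = 0.21895266
u_B = half_width / sqrt(3) = 1.926 / sqrt(3) = 1.1119766
uc = sqrt(u_A^2 + u_B^2) = sqrt(0.21895266^2 + 1.1119766^2) = 1.1333279
U = k * uc = 3 * 1.1333279
U = 3.4000

3.4000


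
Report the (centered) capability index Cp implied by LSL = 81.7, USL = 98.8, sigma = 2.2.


Cp = (USL - LSL) / (6 * sigma)
= (98.8 - 81.7) / (6 * 2.2)
= 17.1000 / 13.2000
= 1.2955

1.2955


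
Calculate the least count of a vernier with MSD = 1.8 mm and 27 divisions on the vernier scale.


LC = MSD / n_div
= 1.8 / 27
= 0.0667

0.0667


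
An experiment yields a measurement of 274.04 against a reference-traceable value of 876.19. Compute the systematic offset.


Systematic error = measured - true
= 274.04 - 876.19
= -602.1500

-602.1500


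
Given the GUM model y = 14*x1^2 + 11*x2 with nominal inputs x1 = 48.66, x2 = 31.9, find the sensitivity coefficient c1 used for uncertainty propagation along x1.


y = 14*x1^2 + 11*x2
dy/dx1 = 2*14*x1
Evaluate at x1 = 48.66: c1 = 28 * 48.66
c1 = 1362.4800

1362.4800


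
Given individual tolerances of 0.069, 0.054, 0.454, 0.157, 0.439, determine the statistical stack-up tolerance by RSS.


RSS = sqrt(0.069^2 + 0.054^2 + 0.454^2 + 0.157^2 + 0.439^2)
= sqrt(0.431163)
= 0.6566

0.6566


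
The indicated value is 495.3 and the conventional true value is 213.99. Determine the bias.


Systematic error = measured - true
= 495.3 - 213.99
= 281.3100

281.3100


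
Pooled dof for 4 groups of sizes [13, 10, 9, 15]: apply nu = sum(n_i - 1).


nu = sum_i (n_i - 1)
nu = ((13 - 1) + (10 - 1) + (9 - 1) + (15 - 1))
nu = 12 + 9 + 8 + 14
nu = 43

43


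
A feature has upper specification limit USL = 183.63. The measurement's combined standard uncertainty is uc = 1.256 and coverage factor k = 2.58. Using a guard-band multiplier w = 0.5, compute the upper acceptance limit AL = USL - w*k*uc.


U = k * uc = 2.58 * 1.256 = 3.24048
guard band g = w * U = 0.5 * 3.24048 = 1.62024
AL = USL - g = 183.63 - 1.62024
AL = 182.0098

182.0098


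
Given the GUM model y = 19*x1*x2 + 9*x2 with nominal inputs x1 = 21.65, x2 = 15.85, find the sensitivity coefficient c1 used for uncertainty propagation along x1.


y = 19*x1*x2 + 9*x2
dy/dx1 = 19*x2
Evaluate at x2 = 15.85: c1 = 19 * 15.85
c1 = 301.1500

301.1500


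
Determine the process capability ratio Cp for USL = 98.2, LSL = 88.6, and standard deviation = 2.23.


Cp = (USL - LSL) / (6 * sigma)
= (98.2 - 88.6) / (6 * 2.23)
= 9.6000 / 13.3800
= 0.7175

0.7175


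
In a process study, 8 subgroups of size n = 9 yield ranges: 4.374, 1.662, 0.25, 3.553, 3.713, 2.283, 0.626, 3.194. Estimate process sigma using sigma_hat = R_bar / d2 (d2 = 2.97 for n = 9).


R_bar = (4.374 + 1.662 + 0.25 + 3.553 + 3.713 + 2.283 + 0.626 + 3.194) / 8
R_bar = 19.655 / 8 = 2.456875
sigma_hat = R_bar / d2 = 2.456875 / 2.97 = 0.8272

0.8272


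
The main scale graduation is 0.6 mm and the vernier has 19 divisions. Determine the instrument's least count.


LC = MSD / n_div
= 0.6 / 19
= 0.0316

0.0316


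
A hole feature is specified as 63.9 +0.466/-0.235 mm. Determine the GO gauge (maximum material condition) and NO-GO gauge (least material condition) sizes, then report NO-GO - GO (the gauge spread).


GO = nominal - lower_tol (smallest hole = maximum material condition)
GO = 63.9 - 0.235 = 63.665
NO-GO = nominal + upper_tol (largest hole = least material condition)
NO-GO = 63.9 + 0.466 = 64.366
spread = NO-GO - GO = 64.366 - 63.665 = 0.7010

0.7010


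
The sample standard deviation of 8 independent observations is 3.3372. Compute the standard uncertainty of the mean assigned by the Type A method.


u_A = s / sqrt(n)
u_A = 3.3372 / sqrt(8)
u_A = 3.3372 / 2.8284271
u_A = 1.1799

1.1799


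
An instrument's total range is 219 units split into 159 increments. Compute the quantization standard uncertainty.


resolution = range / divisions
resolution = 219 / 159 = 1.3773585
u_res = resolution / (2*sqrt(3))
u_res = 1.3773585 / 3.4641016
u_res = 0.3976

0.3976


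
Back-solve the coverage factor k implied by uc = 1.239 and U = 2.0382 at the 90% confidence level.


k = U / uc
k = 2.0382 / 1.239
k = 1.645

1.645


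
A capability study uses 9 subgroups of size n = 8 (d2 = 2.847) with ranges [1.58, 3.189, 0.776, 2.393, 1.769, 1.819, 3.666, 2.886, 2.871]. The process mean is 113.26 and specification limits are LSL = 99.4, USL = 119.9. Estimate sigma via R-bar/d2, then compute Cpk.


R_bar = (1.58 + 3.189 + 0.776 + 2.393 + 1.769 + 1.819 + 3.666 + 2.886 + 2.871) / 9 = 2.3276667
sigma = R_bar / d2 = 2.3276667 / 2.847 = 0.81758577
Cp = (USL - LSL)/(6*sigma) = (119.9 - 99.4)/(6*0.81758577) = 4.1790
Cpu = (119.9 - 113.26)/(3*0.81758577) = 2.7072
Cpl = (113.26 - 99.4)/(3*0.81758577) = 5.6508
Cpk = min(Cpu, Cpl) = 2.7072

2.7072


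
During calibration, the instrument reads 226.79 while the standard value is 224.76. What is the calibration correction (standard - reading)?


Correction = standard - reading
= 224.76 - 226.79
= -2.0300

-2.0300


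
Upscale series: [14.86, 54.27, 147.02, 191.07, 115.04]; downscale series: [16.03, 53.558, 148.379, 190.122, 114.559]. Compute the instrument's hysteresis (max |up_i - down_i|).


|14.86 - 16.03| = 1.1700
|54.27 - 53.558| = 0.7120
|147.02 - 148.379| = 1.3590
|191.07 - 190.122| = 0.9480
|115.04 - 114.559| = 0.4810
hysteresis = max(diffs) = 1.3590

1.3590


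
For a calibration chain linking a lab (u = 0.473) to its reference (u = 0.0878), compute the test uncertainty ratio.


TUR = u_lab / u_ref
= 0.473 / 0.0878
= 5.3872

5.3872


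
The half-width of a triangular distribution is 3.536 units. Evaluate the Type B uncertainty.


u_B = half_width / sqrt(6)
u_B = 3.536 / 2.4494897
u_B = 1.4436

1.4436


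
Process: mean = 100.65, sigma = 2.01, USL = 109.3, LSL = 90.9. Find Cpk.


Cpu = (USL - mean) / (3*sigma) = (109.3 - 100.65) / (3*2.01) = 1.4345
Cpl = (mean - LSL) / (3*sigma) = (100.65 - 90.9) / (3*2.01) = 1.6169
Cpk = min(Cpu, Cpl) = 1.4345

1.4345


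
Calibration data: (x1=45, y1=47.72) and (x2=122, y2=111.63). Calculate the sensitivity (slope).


slope = (y2 - y1) / (x2 - x1)
= (111.63 - 47.72) / (122 - 45)
= 63.9100 / 77
= 0.8300

0.8300


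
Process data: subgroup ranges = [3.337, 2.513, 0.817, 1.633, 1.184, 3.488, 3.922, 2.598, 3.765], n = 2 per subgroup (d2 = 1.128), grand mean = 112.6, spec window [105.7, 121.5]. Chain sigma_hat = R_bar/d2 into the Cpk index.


R_bar = (3.337 + 2.513 + 0.817 + 1.633 + 1.184 + 3.488 + 3.922 + 2.598 + 3.765) / 9 = 2.5841111
sigma = R_bar / d2 = 2.5841111 / 1.128 = 2.2908786
Cp = (USL - LSL)/(6*sigma) = (121.5 - 105.7)/(6*2.2908786) = 1.1495
Cpu = (121.5 - 112.6)/(3*2.2908786) = 1.2950
Cpl = (112.6 - 105.7)/(3*2.2908786) = 1.0040
Cpk = min(Cpu, Cpl) = 1.0040

1.0040


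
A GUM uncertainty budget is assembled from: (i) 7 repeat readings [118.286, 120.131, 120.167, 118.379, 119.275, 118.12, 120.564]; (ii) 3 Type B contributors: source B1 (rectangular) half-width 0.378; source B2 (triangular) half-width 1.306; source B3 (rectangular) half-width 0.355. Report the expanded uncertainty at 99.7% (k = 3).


mean = (118.286 + 120.131 + 120.167 + 118.379 + 119.275 + 118.12 + 120.564) / 7 = 119.2745714
s = sqrt(sum((x - mean)^2)/(n-1)) = 1.025092
u_A = s / sqrt(n) = 1.025092 / sqrt(7) = 0.38744836
u_B1 = 0.378 / sqrt(3) = 0.2182384
u_B2 = 1.306 / sqrt(6) = 0.53317227
u_B3 = 0.355 / sqrt(3) = 0.20495935
uc = sqrt(0.38744836^2 + 0.2182384^2 + 0.53317227^2 + 0.20495935^2) = 0.72389587
U = k * uc = 3 * 0.72389587
U = 2.1717

2.1717


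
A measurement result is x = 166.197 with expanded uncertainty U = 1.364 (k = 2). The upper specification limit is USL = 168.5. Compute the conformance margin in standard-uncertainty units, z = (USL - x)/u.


u = U / k = 1.364 / 2 = 0.682
margin = |USL - x| = |168.5 - 166.197| = 2.303
z = margin / u = 2.303 / 0.682
z = 3.3768

3.3768


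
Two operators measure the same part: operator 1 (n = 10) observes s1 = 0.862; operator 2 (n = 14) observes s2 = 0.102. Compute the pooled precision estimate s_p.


s_p = sqrt(((n1-1)*s1^2 + (n2-1)*s2^2) / (n1+n2-2))
numerator = (10-1)*0.862^2 + (14-1)*0.102^2 = 6.687396 + 0.135252 = 6.822648
denominator = 10 + 14 - 2 = 22
s_p^2 = 6.822648 / 22 = 0.31012036
s_p = sqrt(0.31012036) = 0.5569

0.5569


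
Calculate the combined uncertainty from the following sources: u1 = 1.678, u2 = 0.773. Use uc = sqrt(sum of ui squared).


uc = sqrt(1.678^2 + 0.773^2)
uc = sqrt(3.413213)
uc = 1.8475

1.8475


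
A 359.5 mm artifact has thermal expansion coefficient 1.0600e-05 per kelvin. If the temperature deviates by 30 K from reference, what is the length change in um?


dL = L * alpha * dT
= 359.5 * 1.0600e-05 * 30
= 0.1143210 mm
dL_um = 0.1143210 * 1000 = 114.3210 um

114.3210


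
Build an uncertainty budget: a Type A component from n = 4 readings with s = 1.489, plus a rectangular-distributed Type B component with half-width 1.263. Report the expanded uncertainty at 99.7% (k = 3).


u_A = s / sqrt(n) = 1.489 / sqrt(4) = 0.7445
u_B = half_width / sqrt(3) = 1.263 / sqrt(3) = 0.72919339
uc = sqrt(u_A^2 + u_B^2) = sqrt(0.7445^2 + 0.72919339^2) = 1.0421148
U = k * uc = 3 * 1.0421148
U = 3.1263

3.1263


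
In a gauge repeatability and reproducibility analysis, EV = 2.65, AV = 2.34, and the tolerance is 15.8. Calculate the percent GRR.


GRR = sqrt(EV^2 + AV^2) = sqrt(2.65^2 + 2.34^2) = 3.5352652
%GRR = GRR / tol * 100 = 3.5352652 / 15.8 * 100
%GRR = 22.3751

22.3751


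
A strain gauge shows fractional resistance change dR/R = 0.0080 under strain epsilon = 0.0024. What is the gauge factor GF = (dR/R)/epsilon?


GF = (dR/R) / epsilon
= 0.0080 / 0.0024
= 3.3333

3.3333


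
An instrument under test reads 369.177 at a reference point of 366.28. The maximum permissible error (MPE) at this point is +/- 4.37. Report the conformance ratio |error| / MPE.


e = indication - reference = 369.177 - 366.28 = 2.8970
|e| = 2.8970
ratio = |e| / MPE = 2.8970 / 4.37
ratio = 0.6629

0.6629


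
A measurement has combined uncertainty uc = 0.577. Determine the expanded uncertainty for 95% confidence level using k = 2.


U = k * uc
U = 2 * 0.577
U = 1.1540

1.1540


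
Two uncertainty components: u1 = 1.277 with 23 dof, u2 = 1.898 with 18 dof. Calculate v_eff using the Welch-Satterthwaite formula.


uc = sqrt(u1^2 + u2^2) = sqrt(1.277^2 + 1.898^2) = 2.2876042
v_eff = uc^4 / (u1^4/v1 + u2^4/v2)
= 2.2876042^4 / (1.277^4/23 + 1.898^4/18)
= 27.385681 / 0.83658266
v_eff = 32.7352

32.7352


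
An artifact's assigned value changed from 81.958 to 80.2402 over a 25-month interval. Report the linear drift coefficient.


rate = (v2 - v1) / months
= (80.2402 - 81.958) / 25
= -1.7178 / 25
= -0.0687

-0.0687


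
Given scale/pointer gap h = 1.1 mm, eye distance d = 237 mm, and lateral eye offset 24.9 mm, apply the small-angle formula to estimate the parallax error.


error = h * offset / d
= 1.1 * 24.9 / 237
= 0.1156

0.1156


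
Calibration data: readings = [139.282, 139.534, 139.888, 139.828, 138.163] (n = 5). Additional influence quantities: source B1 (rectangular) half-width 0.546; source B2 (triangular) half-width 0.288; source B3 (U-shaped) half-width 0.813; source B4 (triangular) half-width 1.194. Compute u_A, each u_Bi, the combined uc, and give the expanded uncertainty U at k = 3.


mean = (139.282 + 139.534 + 139.888 + 139.828 + 138.163) / 5 = 139.339
s = sqrt(sum((x - mean)^2)/(n-1)) = 0.70085162
u_A = s / sqrt(n) = 0.70085162 / sqrt(5) = 0.31343037
u_B1 = 0.546 / sqrt(3) = 0.31523325
u_B2 = 0.288 / sqrt(6) = 0.11757551
u_B3 = 0.813 / sqrt(2) = 0.57487781
u_B4 = 1.194 / sqrt(6) = 0.48744846
uc = sqrt(0.31343037^2 + 0.31523325^2 + 0.11757551^2 + 0.57487781^2 + 0.48744846^2) = 0.88290718
U = k * uc = 3 * 0.88290718
U = 2.6487

2.6487


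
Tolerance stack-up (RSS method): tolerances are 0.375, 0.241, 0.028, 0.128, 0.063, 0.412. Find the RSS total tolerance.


RSS = sqrt(0.375^2 + 0.241^2 + 0.028^2 + 0.128^2 + 0.063^2 + 0.412^2)
= sqrt(0.389587)
= 0.6242

0.6242


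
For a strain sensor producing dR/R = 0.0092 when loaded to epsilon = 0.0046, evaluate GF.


GF = (dR/R) / epsilon
= 0.0092 / 0.0046
= 2.0000

2.0000


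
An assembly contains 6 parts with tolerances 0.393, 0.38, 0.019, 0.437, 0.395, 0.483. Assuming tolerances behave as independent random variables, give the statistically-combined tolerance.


RSS = sqrt(0.393^2 + 0.38^2 + 0.019^2 + 0.437^2 + 0.395^2 + 0.483^2)
= sqrt(0.879493)
= 0.9378

0.9378


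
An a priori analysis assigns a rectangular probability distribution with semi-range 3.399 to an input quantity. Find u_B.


u_B = half_width / sqrt(3)
u_B = 3.399 / 1.7320508
u_B = 1.9624

1.9624


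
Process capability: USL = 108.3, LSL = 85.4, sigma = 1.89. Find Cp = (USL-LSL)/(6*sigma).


Cp = (USL - LSL) / (6 * sigma)
= (108.3 - 85.4) / (6 * 1.89)
= 22.9000 / 11.3400
= 2.0194

2.0194


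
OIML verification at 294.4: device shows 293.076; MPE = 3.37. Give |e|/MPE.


e = indication - reference = 293.076 - 294.4 = -1.3240
|e| = 1.3240
ratio = |e| / MPE = 1.3240 / 3.37
ratio = 0.3929

0.3929


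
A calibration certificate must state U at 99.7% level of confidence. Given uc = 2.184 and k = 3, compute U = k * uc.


U = k * uc
U = 3 * 2.184
U = 6.5520

6.5520


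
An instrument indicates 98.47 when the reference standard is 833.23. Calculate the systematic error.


Systematic error = measured - true
= 98.47 - 833.23
= -734.7600

-734.7600


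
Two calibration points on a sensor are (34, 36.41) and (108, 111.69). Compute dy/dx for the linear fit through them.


slope = (y2 - y1) / (x2 - x1)
= (111.69 - 36.41) / (108 - 34)
= 75.2800 / 74
= 1.0173

1.0173


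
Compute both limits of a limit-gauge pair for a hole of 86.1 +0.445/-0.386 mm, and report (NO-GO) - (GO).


GO = nominal - lower_tol (smallest hole = maximum material condition)
GO = 86.1 - 0.386 = 85.714
NO-GO = nominal + upper_tol (largest hole = least material condition)
NO-GO = 86.1 + 0.445 = 86.545
spread = NO-GO - GO = 86.545 - 85.714 = 0.8310

0.8310


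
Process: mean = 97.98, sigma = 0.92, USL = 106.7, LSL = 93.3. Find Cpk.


Cpu = (USL - mean) / (3*sigma) = (106.7 - 97.98) / (3*0.92) = 3.1594
Cpl = (mean - LSL) / (3*sigma) = (97.98 - 93.3) / (3*0.92) = 1.6957
Cpk = min(Cpu, Cpl) = 1.6957

1.6957


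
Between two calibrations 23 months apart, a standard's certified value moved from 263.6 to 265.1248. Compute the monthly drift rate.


rate = (v2 - v1) / months
= (265.1248 - 263.6) / 23
= 1.5248 / 23
= 0.0663

0.0663


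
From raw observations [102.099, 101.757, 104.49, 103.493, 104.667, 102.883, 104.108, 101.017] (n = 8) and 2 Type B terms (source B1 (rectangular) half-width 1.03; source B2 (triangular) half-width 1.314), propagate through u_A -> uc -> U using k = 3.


mean = (102.099 + 101.757 + 104.49 + 103.493 + 104.667 + 102.883 + 104.108 + 101.017) / 8 = 103.06425
s = sqrt(sum((x - mean)^2)/(n-1)) = 1.3490476
u_A = s / sqrt(n) = 1.3490476 / sqrt(8) = 0.47696035
u_B1 = 1.03 / sqrt(3) = 0.59467078
u_B2 = 1.314 / sqrt(6) = 0.53643825
uc = sqrt(0.47696035^2 + 0.59467078^2 + 0.53643825^2) = 0.93214297
U = k * uc = 3 * 0.93214297
U = 2.7964

2.7964


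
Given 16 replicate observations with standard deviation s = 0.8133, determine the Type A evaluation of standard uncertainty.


u_A = s / sqrt(n)
u_A = 0.8133 / sqrt(16)
u_A = 0.8133 / 4
u_A = 0.2033

0.2033


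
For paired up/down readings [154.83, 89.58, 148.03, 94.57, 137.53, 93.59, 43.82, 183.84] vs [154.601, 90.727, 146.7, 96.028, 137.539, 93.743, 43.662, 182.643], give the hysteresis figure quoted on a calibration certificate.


|154.83 - 154.601| = 0.2290
|89.58 - 90.727| = 1.1470
|148.03 - 146.7| = 1.3300
|94.57 - 96.028| = 1.4580
|137.53 - 137.539| = 0.0090
|93.59 - 93.743| = 0.1530
|43.82 - 43.662| = 0.1580
|183.84 - 182.643| = 1.1970
hysteresis = max(diffs) = 1.4580

1.4580


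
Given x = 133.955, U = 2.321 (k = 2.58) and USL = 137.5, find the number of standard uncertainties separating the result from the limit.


u = U / k = 2.321 / 2.58 = 0.8996124
margin = |USL - x| = |137.5 - 133.955| = 3.545
z = margin / u = 3.545 / 0.8996124
z = 3.9406

3.9406


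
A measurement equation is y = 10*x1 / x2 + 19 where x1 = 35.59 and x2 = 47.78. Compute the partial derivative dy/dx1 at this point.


y = 10*x1 / x2 + 19
dy/dx1 = 10/x2
Evaluate at x2 = 47.78: c1 = 10 / 47.78
c1 = 0.2093

0.2093


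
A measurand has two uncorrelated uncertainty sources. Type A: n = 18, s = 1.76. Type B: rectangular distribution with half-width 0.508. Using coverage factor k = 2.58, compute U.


u_A = s / sqrt(n) = 1.76 / sqrt(18) = 0.41483598
u_B = half_width / sqrt(3) = 0.508 / sqrt(3) = 0.29329394
uc = sqrt(u_A^2 + u_B^2) = sqrt(0.41483598^2 + 0.29329394^2) = 0.5080455
U = k * uc = 2.58 * 0.5080455
U = 1.3108

1.3108


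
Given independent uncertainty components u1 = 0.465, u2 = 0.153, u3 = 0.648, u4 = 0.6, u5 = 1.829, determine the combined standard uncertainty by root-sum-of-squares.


uc = sqrt(0.465^2 + 0.153^2 + 0.648^2 + 0.6^2 + 1.829^2)
uc = sqrt(4.364779)
uc = 2.0892

2.0892


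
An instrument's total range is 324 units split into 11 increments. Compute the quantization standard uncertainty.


resolution = range / divisions
resolution = 324 / 11 = 29.454545
u_res = resolution / (2*sqrt(3))
u_res = 29.454545 / 3.4641016
u_res = 8.5028

8.5028


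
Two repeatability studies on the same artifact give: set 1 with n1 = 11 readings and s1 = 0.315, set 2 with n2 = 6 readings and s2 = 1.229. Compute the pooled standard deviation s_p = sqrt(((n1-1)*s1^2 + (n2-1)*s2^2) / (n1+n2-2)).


s_p = sqrt(((n1-1)*s1^2 + (n2-1)*s2^2) / (n1+n2-2))
numerator = (11-1)*0.315^2 + (6-1)*1.229^2 = 0.99225 + 7.552205 = 8.544455
denominator = 11 + 6 - 2 = 15
s_p^2 = 8.544455 / 15 = 0.56963033
s_p = sqrt(0.56963033) = 0.7547

0.7547


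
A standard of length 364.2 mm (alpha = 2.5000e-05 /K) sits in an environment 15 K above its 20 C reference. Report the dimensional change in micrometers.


dL = L * alpha * dT
= 364.2 * 2.5000e-05 * 15
= 0.1365750 mm
dL_um = 0.1365750 * 1000 = 136.5750 um

136.5750


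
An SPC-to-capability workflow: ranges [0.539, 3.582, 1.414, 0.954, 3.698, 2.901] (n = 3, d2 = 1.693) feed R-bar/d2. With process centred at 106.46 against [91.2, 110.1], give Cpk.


R_bar = (0.539 + 3.582 + 1.414 + 0.954 + 3.698 + 2.901) / 6 = 2.1813333
sigma = R_bar / d2 = 2.1813333 / 1.693 = 1.2884426
Cp = (USL - LSL)/(6*sigma) = (110.1 - 91.2)/(6*1.2884426) = 2.4448
Cpu = (110.1 - 106.46)/(3*1.2884426) = 0.9417
Cpl = (106.46 - 91.2)/(3*1.2884426) = 3.9479
Cpk = min(Cpu, Cpl) = 0.9417

0.9417


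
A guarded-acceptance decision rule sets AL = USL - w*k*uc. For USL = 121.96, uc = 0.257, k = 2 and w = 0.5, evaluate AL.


U = k * uc = 2 * 0.257 = 0.514
guard band g = w * U = 0.5 * 0.514 = 0.257
AL = USL - g = 121.96 - 0.257
AL = 121.7030

121.7030
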